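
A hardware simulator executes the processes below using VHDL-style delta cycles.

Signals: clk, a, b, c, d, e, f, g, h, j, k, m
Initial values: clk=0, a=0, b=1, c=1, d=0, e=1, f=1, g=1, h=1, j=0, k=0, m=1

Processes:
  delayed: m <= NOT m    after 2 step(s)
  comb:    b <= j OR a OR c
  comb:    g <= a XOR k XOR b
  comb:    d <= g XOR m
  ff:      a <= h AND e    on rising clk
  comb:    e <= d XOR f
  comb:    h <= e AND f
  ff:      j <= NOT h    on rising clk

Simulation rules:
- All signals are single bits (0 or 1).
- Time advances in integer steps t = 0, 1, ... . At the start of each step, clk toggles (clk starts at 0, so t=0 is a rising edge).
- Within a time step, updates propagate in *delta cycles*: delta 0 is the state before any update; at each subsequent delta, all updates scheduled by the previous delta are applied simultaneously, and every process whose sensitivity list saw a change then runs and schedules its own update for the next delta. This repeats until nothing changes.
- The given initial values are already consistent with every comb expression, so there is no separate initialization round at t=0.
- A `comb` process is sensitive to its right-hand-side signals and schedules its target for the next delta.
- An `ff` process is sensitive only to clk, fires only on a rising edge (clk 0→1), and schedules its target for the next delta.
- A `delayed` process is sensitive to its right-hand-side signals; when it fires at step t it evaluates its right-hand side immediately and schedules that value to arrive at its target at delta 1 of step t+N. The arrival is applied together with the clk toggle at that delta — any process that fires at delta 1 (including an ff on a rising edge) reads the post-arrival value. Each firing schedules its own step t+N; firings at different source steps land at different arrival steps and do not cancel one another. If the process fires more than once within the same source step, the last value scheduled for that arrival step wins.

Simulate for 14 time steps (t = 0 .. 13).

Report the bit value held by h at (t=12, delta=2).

1

t=0 Δ0: g=1 e=1 a=0 clk=0 f=1 m=1 k=0 j=0 d=0 b=1 h=1 c=1
  Δ1: clk:0→1
  Δ2: a:0→1
  Δ3: g:1→0
  Δ4: d:0→1
  Δ5: e:1→0
  Δ6: h:1→0
  (6Δ to stable)
t=1 Δ0: g=0 e=0 a=1 clk=1 f=1 m=1 k=0 j=0 d=1 b=1 h=0 c=1
  Δ1: clk:1→0
  (1Δ to stable)
t=2 Δ0: g=0 e=0 a=1 clk=0 f=1 m=1 k=0 j=0 d=1 b=1 h=0 c=1
  Δ1: clk:0→1
  Δ2: a:1→0, j:0→1
  Δ3: g:0→1
  Δ4: d:1→0
  Δ5: e:0→1
  Δ6: h:0→1
  (6Δ to stable)
t=3 Δ0: g=1 e=1 a=0 clk=1 f=1 m=1 k=0 j=1 d=0 b=1 h=1 c=1
  Δ1: clk:1→0
  (1Δ to stable)
t=4 Δ0: g=1 e=1 a=0 clk=0 f=1 m=1 k=0 j=1 d=0 b=1 h=1 c=1
  Δ1: clk:0→1
  Δ2: a:0→1, j:1→0
  Δ3: g:1→0
  Δ4: d:0→1
  Δ5: e:1→0
  Δ6: h:1→0
  (6Δ to stable)
t=5 Δ0: g=0 e=0 a=1 clk=1 f=1 m=1 k=0 j=0 d=1 b=1 h=0 c=1
  Δ1: clk:1→0
  (1Δ to stable)
t=6 Δ0: g=0 e=0 a=1 clk=0 f=1 m=1 k=0 j=0 d=1 b=1 h=0 c=1
  Δ1: clk:0→1
  Δ2: a:1→0, j:0→1
  Δ3: g:0→1
  Δ4: d:1→0
  Δ5: e:0→1
  Δ6: h:0→1
  (6Δ to stable)
t=7 Δ0: g=1 e=1 a=0 clk=1 f=1 m=1 k=0 j=1 d=0 b=1 h=1 c=1
  Δ1: clk:1→0
  (1Δ to stable)
t=8 Δ0: g=1 e=1 a=0 clk=0 f=1 m=1 k=0 j=1 d=0 b=1 h=1 c=1
  Δ1: clk:0→1
  Δ2: a:0→1, j:1→0
  Δ3: g:1→0
  Δ4: d:0→1
  Δ5: e:1→0
  Δ6: h:1→0
  (6Δ to stable)
t=9 Δ0: g=0 e=0 a=1 clk=1 f=1 m=1 k=0 j=0 d=1 b=1 h=0 c=1
  Δ1: clk:1→0
  (1Δ to stable)
t=10 Δ0: g=0 e=0 a=1 clk=0 f=1 m=1 k=0 j=0 d=1 b=1 h=0 c=1
  Δ1: clk:0→1
  Δ2: a:1→0, j:0→1
  Δ3: g:0→1
  Δ4: d:1→0
  Δ5: e:0→1
  Δ6: h:0→1
  (6Δ to stable)
t=11 Δ0: g=1 e=1 a=0 clk=1 f=1 m=1 k=0 j=1 d=0 b=1 h=1 c=1
  Δ1: clk:1→0
  (1Δ to stable)
t=12 Δ0: g=1 e=1 a=0 clk=0 f=1 m=1 k=0 j=1 d=0 b=1 h=1 c=1
  Δ1: clk:0→1
  Δ2: a:0→1, j:1→0
  Δ3: g:1→0
  Δ4: d:0→1
  Δ5: e:1→0
  Δ6: h:1→0
  (6Δ to stable)
t=13 Δ0: g=0 e=0 a=1 clk=1 f=1 m=1 k=0 j=0 d=1 b=1 h=0 c=1
  Δ1: clk:1→0
  (1Δ to stable)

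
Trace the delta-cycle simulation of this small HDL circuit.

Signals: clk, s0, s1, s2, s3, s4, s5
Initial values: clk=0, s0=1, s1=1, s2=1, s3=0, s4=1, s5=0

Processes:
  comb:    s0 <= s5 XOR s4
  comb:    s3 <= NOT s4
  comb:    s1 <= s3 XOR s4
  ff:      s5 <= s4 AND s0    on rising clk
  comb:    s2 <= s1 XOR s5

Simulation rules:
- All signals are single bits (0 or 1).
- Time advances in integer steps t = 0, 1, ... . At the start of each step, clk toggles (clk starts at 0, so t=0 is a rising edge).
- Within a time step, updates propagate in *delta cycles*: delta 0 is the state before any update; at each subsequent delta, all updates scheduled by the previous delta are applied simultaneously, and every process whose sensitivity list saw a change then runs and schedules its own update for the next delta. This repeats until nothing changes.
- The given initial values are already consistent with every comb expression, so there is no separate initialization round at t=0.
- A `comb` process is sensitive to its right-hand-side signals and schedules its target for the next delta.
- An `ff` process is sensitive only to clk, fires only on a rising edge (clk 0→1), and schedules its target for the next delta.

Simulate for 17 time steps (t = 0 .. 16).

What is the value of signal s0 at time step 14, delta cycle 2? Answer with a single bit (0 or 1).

0

[bits: s4,s5,s0,s1,clk,s3,s2]
t=0: Δ0=1011001 Δ1=1011101 Δ2=1111101 Δ3=1101100 | 3Δ
t=1: Δ0=1101100 Δ1=1101000 | 1Δ
t=2: Δ0=1101000 Δ1=1101100 Δ2=1001100 Δ3=1011101 | 3Δ
t=3: Δ0=1011101 Δ1=1011001 | 1Δ
t=4: Δ0=1011001 Δ1=1011101 Δ2=1111101 Δ3=1101100 | 3Δ
t=5: Δ0=1101100 Δ1=1101000 | 1Δ
t=6: Δ0=1101000 Δ1=1101100 Δ2=1001100 Δ3=1011101 | 3Δ
t=7: Δ0=1011101 Δ1=1011001 | 1Δ
t=8: Δ0=1011001 Δ1=1011101 Δ2=1111101 Δ3=1101100 | 3Δ
t=9: Δ0=1101100 Δ1=1101000 | 1Δ
t=10: Δ0=1101000 Δ1=1101100 Δ2=1001100 Δ3=1011101 | 3Δ
t=11: Δ0=1011101 Δ1=1011001 | 1Δ
t=12: Δ0=1011001 Δ1=1011101 Δ2=1111101 Δ3=1101100 | 3Δ
t=13: Δ0=1101100 Δ1=1101000 | 1Δ
t=14: Δ0=1101000 Δ1=1101100 Δ2=1001100 Δ3=1011101 | 3Δ
t=15: Δ0=1011101 Δ1=1011001 | 1Δ
t=16: Δ0=1011001 Δ1=1011101 Δ2=1111101 Δ3=1101100 | 3Δ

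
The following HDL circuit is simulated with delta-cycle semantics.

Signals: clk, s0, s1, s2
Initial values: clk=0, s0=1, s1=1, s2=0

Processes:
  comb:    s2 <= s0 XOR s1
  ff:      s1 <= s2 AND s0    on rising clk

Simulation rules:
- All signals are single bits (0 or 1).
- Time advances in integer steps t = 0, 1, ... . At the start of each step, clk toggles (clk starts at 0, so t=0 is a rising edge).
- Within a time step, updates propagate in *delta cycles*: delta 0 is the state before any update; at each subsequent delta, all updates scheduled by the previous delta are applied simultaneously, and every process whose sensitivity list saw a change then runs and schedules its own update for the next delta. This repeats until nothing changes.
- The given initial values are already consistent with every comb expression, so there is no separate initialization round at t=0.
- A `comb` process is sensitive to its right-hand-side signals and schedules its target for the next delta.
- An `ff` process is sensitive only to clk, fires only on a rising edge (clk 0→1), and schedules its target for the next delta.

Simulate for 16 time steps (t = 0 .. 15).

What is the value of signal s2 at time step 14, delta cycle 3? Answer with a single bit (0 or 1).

t=0 Δ0: s1=1 s2=0 clk=0 s0=1
  Δ1: clk:0→1
  Δ2: s1:1→0
  Δ3: s2:0→1
  (3Δ to stable)
t=1 Δ0: s1=0 s2=1 clk=1 s0=1
  Δ1: clk:1→0
  (1Δ to stable)
t=2 Δ0: s1=0 s2=1 clk=0 s0=1
  Δ1: clk:0→1
  Δ2: s1:0→1
  Δ3: s2:1→0
  (3Δ to stable)
t=3 Δ0: s1=1 s2=0 clk=1 s0=1
  Δ1: clk:1→0
  (1Δ to stable)
t=4 Δ0: s1=1 s2=0 clk=0 s0=1
  Δ1: clk:0→1
  Δ2: s1:1→0
  Δ3: s2:0→1
  (3Δ to stable)
t=5 Δ0: s1=0 s2=1 clk=1 s0=1
  Δ1: clk:1→0
  (1Δ to stable)
t=6 Δ0: s1=0 s2=1 clk=0 s0=1
  Δ1: clk:0→1
  Δ2: s1:0→1
  Δ3: s2:1→0
  (3Δ to stable)
t=7 Δ0: s1=1 s2=0 clk=1 s0=1
  Δ1: clk:1→0
  (1Δ to stable)
t=8 Δ0: s1=1 s2=0 clk=0 s0=1
  Δ1: clk:0→1
  Δ2: s1:1→0
  Δ3: s2:0→1
  (3Δ to stable)
t=9 Δ0: s1=0 s2=1 clk=1 s0=1
  Δ1: clk:1→0
  (1Δ to stable)
t=10 Δ0: s1=0 s2=1 clk=0 s0=1
  Δ1: clk:0→1
  Δ2: s1:0→1
  Δ3: s2:1→0
  (3Δ to stable)
t=11 Δ0: s1=1 s2=0 clk=1 s0=1
  Δ1: clk:1→0
  (1Δ to stable)
t=12 Δ0: s1=1 s2=0 clk=0 s0=1
  Δ1: clk:0→1
  Δ2: s1:1→0
  Δ3: s2:0→1
  (3Δ to stable)
t=13 Δ0: s1=0 s2=1 clk=1 s0=1
  Δ1: clk:1→0
  (1Δ to stable)
t=14 Δ0: s1=0 s2=1 clk=0 s0=1
  Δ1: clk:0→1
  Δ2: s1:0→1
  Δ3: s2:1→0
  (3Δ to stable)
t=15 Δ0: s1=1 s2=0 clk=1 s0=1
  Δ1: clk:1→0
  (1Δ to stable)

0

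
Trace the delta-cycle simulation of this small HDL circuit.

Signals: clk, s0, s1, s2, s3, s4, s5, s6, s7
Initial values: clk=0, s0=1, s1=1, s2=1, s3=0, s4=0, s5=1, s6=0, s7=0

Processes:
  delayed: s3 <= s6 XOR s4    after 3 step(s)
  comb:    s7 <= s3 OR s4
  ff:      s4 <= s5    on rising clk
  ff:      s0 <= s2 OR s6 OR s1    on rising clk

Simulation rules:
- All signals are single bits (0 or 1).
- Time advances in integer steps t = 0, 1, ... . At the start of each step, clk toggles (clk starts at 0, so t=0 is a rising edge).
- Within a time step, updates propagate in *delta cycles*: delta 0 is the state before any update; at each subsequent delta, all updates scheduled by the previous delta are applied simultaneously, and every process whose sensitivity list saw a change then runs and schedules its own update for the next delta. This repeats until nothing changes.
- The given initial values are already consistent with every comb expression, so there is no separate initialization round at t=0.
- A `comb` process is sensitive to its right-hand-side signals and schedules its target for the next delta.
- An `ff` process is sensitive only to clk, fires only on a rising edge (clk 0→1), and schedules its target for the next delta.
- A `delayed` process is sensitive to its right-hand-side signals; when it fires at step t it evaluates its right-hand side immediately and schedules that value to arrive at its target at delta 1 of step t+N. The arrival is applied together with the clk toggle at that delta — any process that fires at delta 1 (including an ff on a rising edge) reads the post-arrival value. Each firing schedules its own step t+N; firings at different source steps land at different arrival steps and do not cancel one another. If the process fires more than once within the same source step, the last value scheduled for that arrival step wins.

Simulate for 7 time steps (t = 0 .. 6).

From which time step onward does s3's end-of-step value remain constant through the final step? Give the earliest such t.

3

[bits: s0,clk,s4,s5,s7,s3,s6,s1,s2]
t=0: Δ0=100100011 Δ1=110100011 Δ2=111100011 Δ3=111110011 | 3Δ
t=1: Δ0=111110011 Δ1=101110011 | 1Δ
t=2: Δ0=101110011 Δ1=111110011 | 1Δ
t=3: Δ0=111110011 Δ1=101111011 | 1Δ
t=4: Δ0=101111011 Δ1=111111011 | 1Δ
t=5: Δ0=111111011 Δ1=101111011 | 1Δ
t=6: Δ0=101111011 Δ1=111111011 | 1Δ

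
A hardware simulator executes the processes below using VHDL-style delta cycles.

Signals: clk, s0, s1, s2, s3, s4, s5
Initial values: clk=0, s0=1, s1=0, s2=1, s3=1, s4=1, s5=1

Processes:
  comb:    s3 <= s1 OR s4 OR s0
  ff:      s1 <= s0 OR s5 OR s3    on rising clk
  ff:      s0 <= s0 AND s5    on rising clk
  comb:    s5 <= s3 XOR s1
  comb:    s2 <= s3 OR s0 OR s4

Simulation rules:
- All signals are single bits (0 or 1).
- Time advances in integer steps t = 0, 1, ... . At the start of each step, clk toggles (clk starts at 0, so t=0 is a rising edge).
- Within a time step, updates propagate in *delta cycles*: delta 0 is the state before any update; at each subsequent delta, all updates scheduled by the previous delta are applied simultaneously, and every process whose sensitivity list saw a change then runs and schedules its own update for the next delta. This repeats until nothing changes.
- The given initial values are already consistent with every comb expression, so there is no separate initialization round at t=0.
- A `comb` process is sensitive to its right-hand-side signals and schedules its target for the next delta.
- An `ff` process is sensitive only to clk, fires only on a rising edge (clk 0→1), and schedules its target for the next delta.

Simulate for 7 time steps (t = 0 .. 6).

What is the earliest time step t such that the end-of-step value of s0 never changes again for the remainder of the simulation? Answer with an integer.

2

[bits: s4,s3,s1,clk,s5,s2,s0]
t=0: Δ0=1100111 Δ1=1101111 Δ2=1111111 Δ3=1111011 | 3Δ
t=1: Δ0=1111011 Δ1=1110011 | 1Δ
t=2: Δ0=1110011 Δ1=1111011 Δ2=1111010 | 2Δ
t=3: Δ0=1111010 Δ1=1110010 | 1Δ
t=4: Δ0=1110010 Δ1=1111010 | 1Δ
t=5: Δ0=1111010 Δ1=1110010 | 1Δ
t=6: Δ0=1110010 Δ1=1111010 | 1Δ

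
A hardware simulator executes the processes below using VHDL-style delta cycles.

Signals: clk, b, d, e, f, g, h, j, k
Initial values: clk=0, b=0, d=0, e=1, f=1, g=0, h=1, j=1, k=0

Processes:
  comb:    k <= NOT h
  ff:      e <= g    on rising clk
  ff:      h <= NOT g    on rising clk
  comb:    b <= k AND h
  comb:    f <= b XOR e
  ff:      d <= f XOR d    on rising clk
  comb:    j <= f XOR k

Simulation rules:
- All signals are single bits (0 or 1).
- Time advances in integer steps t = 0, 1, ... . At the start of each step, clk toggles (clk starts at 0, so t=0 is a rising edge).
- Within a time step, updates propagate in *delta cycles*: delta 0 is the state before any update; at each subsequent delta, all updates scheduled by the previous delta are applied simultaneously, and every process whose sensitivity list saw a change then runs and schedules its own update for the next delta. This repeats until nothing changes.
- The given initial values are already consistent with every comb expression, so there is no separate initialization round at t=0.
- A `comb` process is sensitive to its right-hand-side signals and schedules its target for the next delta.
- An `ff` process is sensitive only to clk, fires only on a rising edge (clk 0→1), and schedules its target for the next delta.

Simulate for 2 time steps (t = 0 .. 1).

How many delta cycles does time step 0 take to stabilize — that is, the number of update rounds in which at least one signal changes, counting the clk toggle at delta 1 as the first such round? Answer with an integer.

4

[bits: clk,h,d,e,f,j,g,k,b]
t=0: Δ0=010111000 Δ1=110111000 Δ2=111011000 Δ3=111001000 Δ4=111000000 | 4Δ
t=1: Δ0=111000000 Δ1=011000000 | 1Δ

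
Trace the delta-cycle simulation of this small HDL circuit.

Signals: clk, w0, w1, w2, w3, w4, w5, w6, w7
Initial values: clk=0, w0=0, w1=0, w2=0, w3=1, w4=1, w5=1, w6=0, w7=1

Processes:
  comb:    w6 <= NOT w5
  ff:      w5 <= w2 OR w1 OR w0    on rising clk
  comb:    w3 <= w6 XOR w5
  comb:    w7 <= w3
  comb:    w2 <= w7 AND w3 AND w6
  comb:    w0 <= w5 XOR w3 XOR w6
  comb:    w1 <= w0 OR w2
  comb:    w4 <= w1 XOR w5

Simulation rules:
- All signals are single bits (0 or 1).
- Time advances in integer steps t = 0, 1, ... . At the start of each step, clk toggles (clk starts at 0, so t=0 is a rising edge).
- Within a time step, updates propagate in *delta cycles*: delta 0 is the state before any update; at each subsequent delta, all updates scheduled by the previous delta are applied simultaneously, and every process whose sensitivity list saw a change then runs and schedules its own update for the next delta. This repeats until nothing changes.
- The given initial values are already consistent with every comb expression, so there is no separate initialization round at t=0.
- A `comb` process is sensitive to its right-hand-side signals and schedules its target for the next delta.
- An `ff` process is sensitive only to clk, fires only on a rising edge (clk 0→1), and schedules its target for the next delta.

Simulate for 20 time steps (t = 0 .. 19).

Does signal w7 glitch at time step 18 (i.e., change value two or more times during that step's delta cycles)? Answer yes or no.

yes

t0.Δ0 w7=1 w6=0 clk=0 w4=1 w5=1 w3=1 w1=0 w2=0 w0=0
t0.Δ1 w7=1 w6=0 clk=1 w4=1 w5=1 w3=1 w1=0 w2=0 w0=0
t0.Δ2 w7=1 w6=0 clk=1 w4=1 w5=0 w3=1 w1=0 w2=0 w0=0
t0.Δ3 w7=1 w6=1 clk=1 w4=0 w5=0 w3=0 w1=0 w2=0 w0=1
t0.Δ4 w7=0 w6=1 clk=1 w4=0 w5=0 w3=1 w1=1 w2=0 w0=1
t0.Δ5 w7=1 w6=1 clk=1 w4=1 w5=0 w3=1 w1=1 w2=0 w0=0
t0.Δ6 w7=1 w6=1 clk=1 w4=1 w5=0 w3=1 w1=0 w2=1 w0=0
t0.Δ7 w7=1 w6=1 clk=1 w4=0 w5=0 w3=1 w1=1 w2=1 w0=0
t0.Δ8 w7=1 w6=1 clk=1 w4=1 w5=0 w3=1 w1=1 w2=1 w0=0
t1.Δ0 w7=1 w6=1 clk=1 w4=1 w5=0 w3=1 w1=1 w2=1 w0=0
t1.Δ1 w7=1 w6=1 clk=0 w4=1 w5=0 w3=1 w1=1 w2=1 w0=0
t2.Δ0 w7=1 w6=1 clk=0 w4=1 w5=0 w3=1 w1=1 w2=1 w0=0
t2.Δ1 w7=1 w6=1 clk=1 w4=1 w5=0 w3=1 w1=1 w2=1 w0=0
t2.Δ2 w7=1 w6=1 clk=1 w4=1 w5=1 w3=1 w1=1 w2=1 w0=0
t2.Δ3 w7=1 w6=0 clk=1 w4=0 w5=1 w3=0 w1=1 w2=1 w0=1
t2.Δ4 w7=0 w6=0 clk=1 w4=0 w5=1 w3=1 w1=1 w2=0 w0=1
t2.Δ5 w7=1 w6=0 clk=1 w4=0 w5=1 w3=1 w1=1 w2=0 w0=0
t2.Δ6 w7=1 w6=0 clk=1 w4=0 w5=1 w3=1 w1=0 w2=0 w0=0
t2.Δ7 w7=1 w6=0 clk=1 w4=1 w5=1 w3=1 w1=0 w2=0 w0=0
t3.Δ0 w7=1 w6=0 clk=1 w4=1 w5=1 w3=1 w1=0 w2=0 w0=0
t3.Δ1 w7=1 w6=0 clk=0 w4=1 w5=1 w3=1 w1=0 w2=0 w0=0
t4.Δ0 w7=1 w6=0 clk=0 w4=1 w5=1 w3=1 w1=0 w2=0 w0=0
t4.Δ1 w7=1 w6=0 clk=1 w4=1 w5=1 w3=1 w1=0 w2=0 w0=0
t4.Δ2 w7=1 w6=0 clk=1 w4=1 w5=0 w3=1 w1=0 w2=0 w0=0
t4.Δ3 w7=1 w6=1 clk=1 w4=0 w5=0 w3=0 w1=0 w2=0 w0=1
t4.Δ4 w7=0 w6=1 clk=1 w4=0 w5=0 w3=1 w1=1 w2=0 w0=1
t4.Δ5 w7=1 w6=1 clk=1 w4=1 w5=0 w3=1 w1=1 w2=0 w0=0
t4.Δ6 w7=1 w6=1 clk=1 w4=1 w5=0 w3=1 w1=0 w2=1 w0=0
t4.Δ7 w7=1 w6=1 clk=1 w4=0 w5=0 w3=1 w1=1 w2=1 w0=0
t4.Δ8 w7=1 w6=1 clk=1 w4=1 w5=0 w3=1 w1=1 w2=1 w0=0
t5.Δ0 w7=1 w6=1 clk=1 w4=1 w5=0 w3=1 w1=1 w2=1 w0=0
t5.Δ1 w7=1 w6=1 clk=0 w4=1 w5=0 w3=1 w1=1 w2=1 w0=0
t6.Δ0 w7=1 w6=1 clk=0 w4=1 w5=0 w3=1 w1=1 w2=1 w0=0
t6.Δ1 w7=1 w6=1 clk=1 w4=1 w5=0 w3=1 w1=1 w2=1 w0=0
t6.Δ2 w7=1 w6=1 clk=1 w4=1 w5=1 w3=1 w1=1 w2=1 w0=0
t6.Δ3 w7=1 w6=0 clk=1 w4=0 w5=1 w3=0 w1=1 w2=1 w0=1
t6.Δ4 w7=0 w6=0 clk=1 w4=0 w5=1 w3=1 w1=1 w2=0 w0=1
t6.Δ5 w7=1 w6=0 clk=1 w4=0 w5=1 w3=1 w1=1 w2=0 w0=0
t6.Δ6 w7=1 w6=0 clk=1 w4=0 w5=1 w3=1 w1=0 w2=0 w0=0
t6.Δ7 w7=1 w6=0 clk=1 w4=1 w5=1 w3=1 w1=0 w2=0 w0=0
t7.Δ0 w7=1 w6=0 clk=1 w4=1 w5=1 w3=1 w1=0 w2=0 w0=0
t7.Δ1 w7=1 w6=0 clk=0 w4=1 w5=1 w3=1 w1=0 w2=0 w0=0
t8.Δ0 w7=1 w6=0 clk=0 w4=1 w5=1 w3=1 w1=0 w2=0 w0=0
t8.Δ1 w7=1 w6=0 clk=1 w4=1 w5=1 w3=1 w1=0 w2=0 w0=0
t8.Δ2 w7=1 w6=0 clk=1 w4=1 w5=0 w3=1 w1=0 w2=0 w0=0
t8.Δ3 w7=1 w6=1 clk=1 w4=0 w5=0 w3=0 w1=0 w2=0 w0=1
t8.Δ4 w7=0 w6=1 clk=1 w4=0 w5=0 w3=1 w1=1 w2=0 w0=1
t8.Δ5 w7=1 w6=1 clk=1 w4=1 w5=0 w3=1 w1=1 w2=0 w0=0
t8.Δ6 w7=1 w6=1 clk=1 w4=1 w5=0 w3=1 w1=0 w2=1 w0=0
t8.Δ7 w7=1 w6=1 clk=1 w4=0 w5=0 w3=1 w1=1 w2=1 w0=0
t8.Δ8 w7=1 w6=1 clk=1 w4=1 w5=0 w3=1 w1=1 w2=1 w0=0
t9.Δ0 w7=1 w6=1 clk=1 w4=1 w5=0 w3=1 w1=1 w2=1 w0=0
t9.Δ1 w7=1 w6=1 clk=0 w4=1 w5=0 w3=1 w1=1 w2=1 w0=0
t10.Δ0 w7=1 w6=1 clk=0 w4=1 w5=0 w3=1 w1=1 w2=1 w0=0
t10.Δ1 w7=1 w6=1 clk=1 w4=1 w5=0 w3=1 w1=1 w2=1 w0=0
t10.Δ2 w7=1 w6=1 clk=1 w4=1 w5=1 w3=1 w1=1 w2=1 w0=0
t10.Δ3 w7=1 w6=0 clk=1 w4=0 w5=1 w3=0 w1=1 w2=1 w0=1
t10.Δ4 w7=0 w6=0 clk=1 w4=0 w5=1 w3=1 w1=1 w2=0 w0=1
t10.Δ5 w7=1 w6=0 clk=1 w4=0 w5=1 w3=1 w1=1 w2=0 w0=0
t10.Δ6 w7=1 w6=0 clk=1 w4=0 w5=1 w3=1 w1=0 w2=0 w0=0
t10.Δ7 w7=1 w6=0 clk=1 w4=1 w5=1 w3=1 w1=0 w2=0 w0=0
t11.Δ0 w7=1 w6=0 clk=1 w4=1 w5=1 w3=1 w1=0 w2=0 w0=0
t11.Δ1 w7=1 w6=0 clk=0 w4=1 w5=1 w3=1 w1=0 w2=0 w0=0
t12.Δ0 w7=1 w6=0 clk=0 w4=1 w5=1 w3=1 w1=0 w2=0 w0=0
t12.Δ1 w7=1 w6=0 clk=1 w4=1 w5=1 w3=1 w1=0 w2=0 w0=0
t12.Δ2 w7=1 w6=0 clk=1 w4=1 w5=0 w3=1 w1=0 w2=0 w0=0
t12.Δ3 w7=1 w6=1 clk=1 w4=0 w5=0 w3=0 w1=0 w2=0 w0=1
t12.Δ4 w7=0 w6=1 clk=1 w4=0 w5=0 w3=1 w1=1 w2=0 w0=1
t12.Δ5 w7=1 w6=1 clk=1 w4=1 w5=0 w3=1 w1=1 w2=0 w0=0
t12.Δ6 w7=1 w6=1 clk=1 w4=1 w5=0 w3=1 w1=0 w2=1 w0=0
t12.Δ7 w7=1 w6=1 clk=1 w4=0 w5=0 w3=1 w1=1 w2=1 w0=0
t12.Δ8 w7=1 w6=1 clk=1 w4=1 w5=0 w3=1 w1=1 w2=1 w0=0
t13.Δ0 w7=1 w6=1 clk=1 w4=1 w5=0 w3=1 w1=1 w2=1 w0=0
t13.Δ1 w7=1 w6=1 clk=0 w4=1 w5=0 w3=1 w1=1 w2=1 w0=0
t14.Δ0 w7=1 w6=1 clk=0 w4=1 w5=0 w3=1 w1=1 w2=1 w0=0
t14.Δ1 w7=1 w6=1 clk=1 w4=1 w5=0 w3=1 w1=1 w2=1 w0=0
t14.Δ2 w7=1 w6=1 clk=1 w4=1 w5=1 w3=1 w1=1 w2=1 w0=0
t14.Δ3 w7=1 w6=0 clk=1 w4=0 w5=1 w3=0 w1=1 w2=1 w0=1
t14.Δ4 w7=0 w6=0 clk=1 w4=0 w5=1 w3=1 w1=1 w2=0 w0=1
t14.Δ5 w7=1 w6=0 clk=1 w4=0 w5=1 w3=1 w1=1 w2=0 w0=0
t14.Δ6 w7=1 w6=0 clk=1 w4=0 w5=1 w3=1 w1=0 w2=0 w0=0
t14.Δ7 w7=1 w6=0 clk=1 w4=1 w5=1 w3=1 w1=0 w2=0 w0=0
t15.Δ0 w7=1 w6=0 clk=1 w4=1 w5=1 w3=1 w1=0 w2=0 w0=0
t15.Δ1 w7=1 w6=0 clk=0 w4=1 w5=1 w3=1 w1=0 w2=0 w0=0
t16.Δ0 w7=1 w6=0 clk=0 w4=1 w5=1 w3=1 w1=0 w2=0 w0=0
t16.Δ1 w7=1 w6=0 clk=1 w4=1 w5=1 w3=1 w1=0 w2=0 w0=0
t16.Δ2 w7=1 w6=0 clk=1 w4=1 w5=0 w3=1 w1=0 w2=0 w0=0
t16.Δ3 w7=1 w6=1 clk=1 w4=0 w5=0 w3=0 w1=0 w2=0 w0=1
t16.Δ4 w7=0 w6=1 clk=1 w4=0 w5=0 w3=1 w1=1 w2=0 w0=1
t16.Δ5 w7=1 w6=1 clk=1 w4=1 w5=0 w3=1 w1=1 w2=0 w0=0
t16.Δ6 w7=1 w6=1 clk=1 w4=1 w5=0 w3=1 w1=0 w2=1 w0=0
t16.Δ7 w7=1 w6=1 clk=1 w4=0 w5=0 w3=1 w1=1 w2=1 w0=0
t16.Δ8 w7=1 w6=1 clk=1 w4=1 w5=0 w3=1 w1=1 w2=1 w0=0
t17.Δ0 w7=1 w6=1 clk=1 w4=1 w5=0 w3=1 w1=1 w2=1 w0=0
t17.Δ1 w7=1 w6=1 clk=0 w4=1 w5=0 w3=1 w1=1 w2=1 w0=0
t18.Δ0 w7=1 w6=1 clk=0 w4=1 w5=0 w3=1 w1=1 w2=1 w0=0
t18.Δ1 w7=1 w6=1 clk=1 w4=1 w5=0 w3=1 w1=1 w2=1 w0=0
t18.Δ2 w7=1 w6=1 clk=1 w4=1 w5=1 w3=1 w1=1 w2=1 w0=0
t18.Δ3 w7=1 w6=0 clk=1 w4=0 w5=1 w3=0 w1=1 w2=1 w0=1
t18.Δ4 w7=0 w6=0 clk=1 w4=0 w5=1 w3=1 w1=1 w2=0 w0=1
t18.Δ5 w7=1 w6=0 clk=1 w4=0 w5=1 w3=1 w1=1 w2=0 w0=0
t18.Δ6 w7=1 w6=0 clk=1 w4=0 w5=1 w3=1 w1=0 w2=0 w0=0
t18.Δ7 w7=1 w6=0 clk=1 w4=1 w5=1 w3=1 w1=0 w2=0 w0=0
t19.Δ0 w7=1 w6=0 clk=1 w4=1 w5=1 w3=1 w1=0 w2=0 w0=0
t19.Δ1 w7=1 w6=0 clk=0 w4=1 w5=1 w3=1 w1=0 w2=0 w0=0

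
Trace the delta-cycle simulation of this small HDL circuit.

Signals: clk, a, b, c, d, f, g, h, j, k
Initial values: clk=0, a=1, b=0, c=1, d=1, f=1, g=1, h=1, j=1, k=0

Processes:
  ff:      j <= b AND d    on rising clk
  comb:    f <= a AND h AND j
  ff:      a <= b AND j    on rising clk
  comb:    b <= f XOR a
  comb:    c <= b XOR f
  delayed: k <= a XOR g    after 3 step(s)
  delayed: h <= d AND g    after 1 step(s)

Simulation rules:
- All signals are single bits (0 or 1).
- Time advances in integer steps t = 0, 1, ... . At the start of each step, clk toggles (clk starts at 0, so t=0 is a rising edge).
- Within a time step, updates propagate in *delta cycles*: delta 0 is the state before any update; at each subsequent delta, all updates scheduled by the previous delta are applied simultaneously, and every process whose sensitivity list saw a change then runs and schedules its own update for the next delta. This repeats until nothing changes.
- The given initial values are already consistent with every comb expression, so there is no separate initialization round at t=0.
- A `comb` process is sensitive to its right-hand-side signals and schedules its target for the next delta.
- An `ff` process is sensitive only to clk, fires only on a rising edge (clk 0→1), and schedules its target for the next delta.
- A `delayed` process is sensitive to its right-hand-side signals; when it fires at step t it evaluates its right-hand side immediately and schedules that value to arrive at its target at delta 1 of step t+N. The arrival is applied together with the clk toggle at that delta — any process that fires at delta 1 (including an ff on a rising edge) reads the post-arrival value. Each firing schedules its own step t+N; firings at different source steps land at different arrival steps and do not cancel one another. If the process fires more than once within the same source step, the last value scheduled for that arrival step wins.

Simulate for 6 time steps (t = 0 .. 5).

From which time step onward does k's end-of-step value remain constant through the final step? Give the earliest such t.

[bits: b,h,a,d,k,clk,c,g,f,j]
t=0: Δ0=0111001111 Δ1=0111011111 Δ2=0101011110 Δ3=1101011100 Δ4=0101011100 Δ5=0101010100 | 5Δ
t=1: Δ0=0101010100 Δ1=0101000100 | 1Δ
t=2: Δ0=0101000100 Δ1=0101010100 | 1Δ
t=3: Δ0=0101010100 Δ1=0101100100 | 1Δ
t=4: Δ0=0101100100 Δ1=0101110100 | 1Δ
t=5: Δ0=0101110100 Δ1=0101100100 | 1Δ

3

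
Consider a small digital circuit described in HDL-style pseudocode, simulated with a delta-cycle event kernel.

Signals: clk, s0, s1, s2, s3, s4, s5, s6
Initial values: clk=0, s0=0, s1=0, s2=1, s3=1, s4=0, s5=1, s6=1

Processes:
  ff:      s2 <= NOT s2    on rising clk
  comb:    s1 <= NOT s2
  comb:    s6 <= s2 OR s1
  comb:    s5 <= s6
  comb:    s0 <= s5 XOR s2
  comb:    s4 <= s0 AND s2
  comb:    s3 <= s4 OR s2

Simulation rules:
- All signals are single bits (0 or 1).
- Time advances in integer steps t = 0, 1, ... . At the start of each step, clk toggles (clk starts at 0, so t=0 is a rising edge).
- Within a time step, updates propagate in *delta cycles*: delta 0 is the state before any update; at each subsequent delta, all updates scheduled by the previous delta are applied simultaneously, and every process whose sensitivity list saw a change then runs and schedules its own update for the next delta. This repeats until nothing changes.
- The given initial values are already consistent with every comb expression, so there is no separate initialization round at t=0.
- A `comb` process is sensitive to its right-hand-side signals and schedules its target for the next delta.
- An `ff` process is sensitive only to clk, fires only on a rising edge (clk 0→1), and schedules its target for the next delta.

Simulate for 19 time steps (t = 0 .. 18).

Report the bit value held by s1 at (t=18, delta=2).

1

t0.Δ0 s5=1 s3=1 clk=0 s0=0 s2=1 s1=0 s4=0 s6=1
t0.Δ1 s5=1 s3=1 clk=1 s0=0 s2=1 s1=0 s4=0 s6=1
t0.Δ2 s5=1 s3=1 clk=1 s0=0 s2=0 s1=0 s4=0 s6=1
t0.Δ3 s5=1 s3=0 clk=1 s0=1 s2=0 s1=1 s4=0 s6=0
t0.Δ4 s5=0 s3=0 clk=1 s0=1 s2=0 s1=1 s4=0 s6=1
t0.Δ5 s5=1 s3=0 clk=1 s0=0 s2=0 s1=1 s4=0 s6=1
t0.Δ6 s5=1 s3=0 clk=1 s0=1 s2=0 s1=1 s4=0 s6=1
t1.Δ0 s5=1 s3=0 clk=1 s0=1 s2=0 s1=1 s4=0 s6=1
t1.Δ1 s5=1 s3=0 clk=0 s0=1 s2=0 s1=1 s4=0 s6=1
t2.Δ0 s5=1 s3=0 clk=0 s0=1 s2=0 s1=1 s4=0 s6=1
t2.Δ1 s5=1 s3=0 clk=1 s0=1 s2=0 s1=1 s4=0 s6=1
t2.Δ2 s5=1 s3=0 clk=1 s0=1 s2=1 s1=1 s4=0 s6=1
t2.Δ3 s5=1 s3=1 clk=1 s0=0 s2=1 s1=0 s4=1 s6=1
t2.Δ4 s5=1 s3=1 clk=1 s0=0 s2=1 s1=0 s4=0 s6=1
t3.Δ0 s5=1 s3=1 clk=1 s0=0 s2=1 s1=0 s4=0 s6=1
t3.Δ1 s5=1 s3=1 clk=0 s0=0 s2=1 s1=0 s4=0 s6=1
t4.Δ0 s5=1 s3=1 clk=0 s0=0 s2=1 s1=0 s4=0 s6=1
t4.Δ1 s5=1 s3=1 clk=1 s0=0 s2=1 s1=0 s4=0 s6=1
t4.Δ2 s5=1 s3=1 clk=1 s0=0 s2=0 s1=0 s4=0 s6=1
t4.Δ3 s5=1 s3=0 clk=1 s0=1 s2=0 s1=1 s4=0 s6=0
t4.Δ4 s5=0 s3=0 clk=1 s0=1 s2=0 s1=1 s4=0 s6=1
t4.Δ5 s5=1 s3=0 clk=1 s0=0 s2=0 s1=1 s4=0 s6=1
t4.Δ6 s5=1 s3=0 clk=1 s0=1 s2=0 s1=1 s4=0 s6=1
t5.Δ0 s5=1 s3=0 clk=1 s0=1 s2=0 s1=1 s4=0 s6=1
t5.Δ1 s5=1 s3=0 clk=0 s0=1 s2=0 s1=1 s4=0 s6=1
t6.Δ0 s5=1 s3=0 clk=0 s0=1 s2=0 s1=1 s4=0 s6=1
t6.Δ1 s5=1 s3=0 clk=1 s0=1 s2=0 s1=1 s4=0 s6=1
t6.Δ2 s5=1 s3=0 clk=1 s0=1 s2=1 s1=1 s4=0 s6=1
t6.Δ3 s5=1 s3=1 clk=1 s0=0 s2=1 s1=0 s4=1 s6=1
t6.Δ4 s5=1 s3=1 clk=1 s0=0 s2=1 s1=0 s4=0 s6=1
t7.Δ0 s5=1 s3=1 clk=1 s0=0 s2=1 s1=0 s4=0 s6=1
t7.Δ1 s5=1 s3=1 clk=0 s0=0 s2=1 s1=0 s4=0 s6=1
t8.Δ0 s5=1 s3=1 clk=0 s0=0 s2=1 s1=0 s4=0 s6=1
t8.Δ1 s5=1 s3=1 clk=1 s0=0 s2=1 s1=0 s4=0 s6=1
t8.Δ2 s5=1 s3=1 clk=1 s0=0 s2=0 s1=0 s4=0 s6=1
t8.Δ3 s5=1 s3=0 clk=1 s0=1 s2=0 s1=1 s4=0 s6=0
t8.Δ4 s5=0 s3=0 clk=1 s0=1 s2=0 s1=1 s4=0 s6=1
t8.Δ5 s5=1 s3=0 clk=1 s0=0 s2=0 s1=1 s4=0 s6=1
t8.Δ6 s5=1 s3=0 clk=1 s0=1 s2=0 s1=1 s4=0 s6=1
t9.Δ0 s5=1 s3=0 clk=1 s0=1 s2=0 s1=1 s4=0 s6=1
t9.Δ1 s5=1 s3=0 clk=0 s0=1 s2=0 s1=1 s4=0 s6=1
t10.Δ0 s5=1 s3=0 clk=0 s0=1 s2=0 s1=1 s4=0 s6=1
t10.Δ1 s5=1 s3=0 clk=1 s0=1 s2=0 s1=1 s4=0 s6=1
t10.Δ2 s5=1 s3=0 clk=1 s0=1 s2=1 s1=1 s4=0 s6=1
t10.Δ3 s5=1 s3=1 clk=1 s0=0 s2=1 s1=0 s4=1 s6=1
t10.Δ4 s5=1 s3=1 clk=1 s0=0 s2=1 s1=0 s4=0 s6=1
t11.Δ0 s5=1 s3=1 clk=1 s0=0 s2=1 s1=0 s4=0 s6=1
t11.Δ1 s5=1 s3=1 clk=0 s0=0 s2=1 s1=0 s4=0 s6=1
t12.Δ0 s5=1 s3=1 clk=0 s0=0 s2=1 s1=0 s4=0 s6=1
t12.Δ1 s5=1 s3=1 clk=1 s0=0 s2=1 s1=0 s4=0 s6=1
t12.Δ2 s5=1 s3=1 clk=1 s0=0 s2=0 s1=0 s4=0 s6=1
t12.Δ3 s5=1 s3=0 clk=1 s0=1 s2=0 s1=1 s4=0 s6=0
t12.Δ4 s5=0 s3=0 clk=1 s0=1 s2=0 s1=1 s4=0 s6=1
t12.Δ5 s5=1 s3=0 clk=1 s0=0 s2=0 s1=1 s4=0 s6=1
t12.Δ6 s5=1 s3=0 clk=1 s0=1 s2=0 s1=1 s4=0 s6=1
t13.Δ0 s5=1 s3=0 clk=1 s0=1 s2=0 s1=1 s4=0 s6=1
t13.Δ1 s5=1 s3=0 clk=0 s0=1 s2=0 s1=1 s4=0 s6=1
t14.Δ0 s5=1 s3=0 clk=0 s0=1 s2=0 s1=1 s4=0 s6=1
t14.Δ1 s5=1 s3=0 clk=1 s0=1 s2=0 s1=1 s4=0 s6=1
t14.Δ2 s5=1 s3=0 clk=1 s0=1 s2=1 s1=1 s4=0 s6=1
t14.Δ3 s5=1 s3=1 clk=1 s0=0 s2=1 s1=0 s4=1 s6=1
t14.Δ4 s5=1 s3=1 clk=1 s0=0 s2=1 s1=0 s4=0 s6=1
t15.Δ0 s5=1 s3=1 clk=1 s0=0 s2=1 s1=0 s4=0 s6=1
t15.Δ1 s5=1 s3=1 clk=0 s0=0 s2=1 s1=0 s4=0 s6=1
t16.Δ0 s5=1 s3=1 clk=0 s0=0 s2=1 s1=0 s4=0 s6=1
t16.Δ1 s5=1 s3=1 clk=1 s0=0 s2=1 s1=0 s4=0 s6=1
t16.Δ2 s5=1 s3=1 clk=1 s0=0 s2=0 s1=0 s4=0 s6=1
t16.Δ3 s5=1 s3=0 clk=1 s0=1 s2=0 s1=1 s4=0 s6=0
t16.Δ4 s5=0 s3=0 clk=1 s0=1 s2=0 s1=1 s4=0 s6=1
t16.Δ5 s5=1 s3=0 clk=1 s0=0 s2=0 s1=1 s4=0 s6=1
t16.Δ6 s5=1 s3=0 clk=1 s0=1 s2=0 s1=1 s4=0 s6=1
t17.Δ0 s5=1 s3=0 clk=1 s0=1 s2=0 s1=1 s4=0 s6=1
t17.Δ1 s5=1 s3=0 clk=0 s0=1 s2=0 s1=1 s4=0 s6=1
t18.Δ0 s5=1 s3=0 clk=0 s0=1 s2=0 s1=1 s4=0 s6=1
t18.Δ1 s5=1 s3=0 clk=1 s0=1 s2=0 s1=1 s4=0 s6=1
t18.Δ2 s5=1 s3=0 clk=1 s0=1 s2=1 s1=1 s4=0 s6=1
t18.Δ3 s5=1 s3=1 clk=1 s0=0 s2=1 s1=0 s4=1 s6=1
t18.Δ4 s5=1 s3=1 clk=1 s0=0 s2=1 s1=0 s4=0 s6=1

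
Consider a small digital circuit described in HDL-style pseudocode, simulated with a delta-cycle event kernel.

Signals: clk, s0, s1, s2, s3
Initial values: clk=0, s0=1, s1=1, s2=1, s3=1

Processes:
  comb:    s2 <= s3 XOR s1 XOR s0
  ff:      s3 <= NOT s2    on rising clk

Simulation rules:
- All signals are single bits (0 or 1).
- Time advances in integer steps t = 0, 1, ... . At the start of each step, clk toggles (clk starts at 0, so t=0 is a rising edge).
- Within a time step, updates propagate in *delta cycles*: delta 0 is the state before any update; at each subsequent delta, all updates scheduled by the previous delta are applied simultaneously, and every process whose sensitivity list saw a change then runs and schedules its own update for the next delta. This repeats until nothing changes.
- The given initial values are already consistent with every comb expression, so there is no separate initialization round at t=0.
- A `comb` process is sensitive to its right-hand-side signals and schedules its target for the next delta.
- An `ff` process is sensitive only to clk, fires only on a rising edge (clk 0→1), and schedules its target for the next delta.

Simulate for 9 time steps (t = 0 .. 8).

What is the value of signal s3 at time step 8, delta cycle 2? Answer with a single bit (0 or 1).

0

t=0 Δ0: s0=1 s2=1 clk=0 s3=1 s1=1
  Δ1: clk:0→1
  Δ2: s3:1→0
  Δ3: s2:1→0
  (3Δ to stable)
t=1 Δ0: s0=1 s2=0 clk=1 s3=0 s1=1
  Δ1: clk:1→0
  (1Δ to stable)
t=2 Δ0: s0=1 s2=0 clk=0 s3=0 s1=1
  Δ1: clk:0→1
  Δ2: s3:0→1
  Δ3: s2:0→1
  (3Δ to stable)
t=3 Δ0: s0=1 s2=1 clk=1 s3=1 s1=1
  Δ1: clk:1→0
  (1Δ to stable)
t=4 Δ0: s0=1 s2=1 clk=0 s3=1 s1=1
  Δ1: clk:0→1
  Δ2: s3:1→0
  Δ3: s2:1→0
  (3Δ to stable)
t=5 Δ0: s0=1 s2=0 clk=1 s3=0 s1=1
  Δ1: clk:1→0
  (1Δ to stable)
t=6 Δ0: s0=1 s2=0 clk=0 s3=0 s1=1
  Δ1: clk:0→1
  Δ2: s3:0→1
  Δ3: s2:0→1
  (3Δ to stable)
t=7 Δ0: s0=1 s2=1 clk=1 s3=1 s1=1
  Δ1: clk:1→0
  (1Δ to stable)
t=8 Δ0: s0=1 s2=1 clk=0 s3=1 s1=1
  Δ1: clk:0→1
  Δ2: s3:1→0
  Δ3: s2:1→0
  (3Δ to stable)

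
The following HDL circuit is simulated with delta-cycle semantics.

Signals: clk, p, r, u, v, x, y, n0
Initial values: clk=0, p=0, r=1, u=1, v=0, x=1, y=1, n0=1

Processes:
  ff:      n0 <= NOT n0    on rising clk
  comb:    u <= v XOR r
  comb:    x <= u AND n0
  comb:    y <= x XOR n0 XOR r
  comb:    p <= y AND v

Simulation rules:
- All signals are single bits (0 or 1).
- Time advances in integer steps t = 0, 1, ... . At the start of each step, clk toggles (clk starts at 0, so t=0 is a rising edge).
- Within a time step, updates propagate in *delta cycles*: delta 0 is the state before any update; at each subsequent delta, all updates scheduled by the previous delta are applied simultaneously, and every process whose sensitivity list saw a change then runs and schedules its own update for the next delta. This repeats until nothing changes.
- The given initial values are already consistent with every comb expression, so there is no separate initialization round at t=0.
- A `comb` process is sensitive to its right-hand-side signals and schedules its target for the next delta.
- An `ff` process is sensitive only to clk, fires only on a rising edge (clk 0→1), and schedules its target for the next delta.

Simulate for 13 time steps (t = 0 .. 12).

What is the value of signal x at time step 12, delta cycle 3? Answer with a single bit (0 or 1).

0

t=0 Δ0: n0=1 x=1 p=0 y=1 u=1 clk=0 v=0 r=1
  Δ1: clk:0→1
  Δ2: n0:1→0
  Δ3: x:1→0, y:1→0
  Δ4: y:0→1
  (4Δ to stable)
t=1 Δ0: n0=0 x=0 p=0 y=1 u=1 clk=1 v=0 r=1
  Δ1: clk:1→0
  (1Δ to stable)
t=2 Δ0: n0=0 x=0 p=0 y=1 u=1 clk=0 v=0 r=1
  Δ1: clk:0→1
  Δ2: n0:0→1
  Δ3: x:0→1, y:1→0
  Δ4: y:0→1
  (4Δ to stable)
t=3 Δ0: n0=1 x=1 p=0 y=1 u=1 clk=1 v=0 r=1
  Δ1: clk:1→0
  (1Δ to stable)
t=4 Δ0: n0=1 x=1 p=0 y=1 u=1 clk=0 v=0 r=1
  Δ1: clk:0→1
  Δ2: n0:1→0
  Δ3: x:1→0, y:1→0
  Δ4: y:0→1
  (4Δ to stable)
t=5 Δ0: n0=0 x=0 p=0 y=1 u=1 clk=1 v=0 r=1
  Δ1: clk:1→0
  (1Δ to stable)
t=6 Δ0: n0=0 x=0 p=0 y=1 u=1 clk=0 v=0 r=1
  Δ1: clk:0→1
  Δ2: n0:0→1
  Δ3: x:0→1, y:1→0
  Δ4: y:0→1
  (4Δ to stable)
t=7 Δ0: n0=1 x=1 p=0 y=1 u=1 clk=1 v=0 r=1
  Δ1: clk:1→0
  (1Δ to stable)
t=8 Δ0: n0=1 x=1 p=0 y=1 u=1 clk=0 v=0 r=1
  Δ1: clk:0→1
  Δ2: n0:1→0
  Δ3: x:1→0, y:1→0
  Δ4: y:0→1
  (4Δ to stable)
t=9 Δ0: n0=0 x=0 p=0 y=1 u=1 clk=1 v=0 r=1
  Δ1: clk:1→0
  (1Δ to stable)
t=10 Δ0: n0=0 x=0 p=0 y=1 u=1 clk=0 v=0 r=1
  Δ1: clk:0→1
  Δ2: n0:0→1
  Δ3: x:0→1, y:1→0
  Δ4: y:0→1
  (4Δ to stable)
t=11 Δ0: n0=1 x=1 p=0 y=1 u=1 clk=1 v=0 r=1
  Δ1: clk:1→0
  (1Δ to stable)
t=12 Δ0: n0=1 x=1 p=0 y=1 u=1 clk=0 v=0 r=1
  Δ1: clk:0→1
  Δ2: n0:1→0
  Δ3: x:1→0, y:1→0
  Δ4: y:0→1
  (4Δ to stable)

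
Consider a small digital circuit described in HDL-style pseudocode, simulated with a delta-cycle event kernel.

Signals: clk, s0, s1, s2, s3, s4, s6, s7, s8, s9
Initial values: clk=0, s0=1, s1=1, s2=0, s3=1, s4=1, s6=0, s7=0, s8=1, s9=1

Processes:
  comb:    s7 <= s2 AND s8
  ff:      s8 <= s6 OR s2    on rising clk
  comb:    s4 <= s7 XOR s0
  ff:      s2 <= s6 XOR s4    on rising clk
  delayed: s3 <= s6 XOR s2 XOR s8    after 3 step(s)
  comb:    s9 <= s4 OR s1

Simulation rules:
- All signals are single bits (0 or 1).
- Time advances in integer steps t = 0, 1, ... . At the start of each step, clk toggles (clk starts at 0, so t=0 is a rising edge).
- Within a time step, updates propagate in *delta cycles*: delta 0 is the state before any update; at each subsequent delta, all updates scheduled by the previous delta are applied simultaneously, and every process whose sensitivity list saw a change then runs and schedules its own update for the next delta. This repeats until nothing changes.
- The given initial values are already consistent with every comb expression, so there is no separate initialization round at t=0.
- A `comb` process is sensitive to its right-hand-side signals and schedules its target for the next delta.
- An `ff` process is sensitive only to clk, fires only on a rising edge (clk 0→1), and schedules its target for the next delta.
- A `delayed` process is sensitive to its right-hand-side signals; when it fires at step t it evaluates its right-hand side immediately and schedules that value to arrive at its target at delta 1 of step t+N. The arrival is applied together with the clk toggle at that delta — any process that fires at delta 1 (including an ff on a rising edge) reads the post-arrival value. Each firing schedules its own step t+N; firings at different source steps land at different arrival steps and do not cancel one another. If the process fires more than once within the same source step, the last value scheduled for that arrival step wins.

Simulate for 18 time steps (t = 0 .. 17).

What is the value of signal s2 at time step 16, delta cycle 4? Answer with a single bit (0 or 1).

t=0 Δ0: s1=1 s9=1 s2=0 s6=0 s3=1 s7=0 clk=0 s4=1 s8=1 s0=1
  Δ1: clk:0→1
  Δ2: s2:0→1, s8:1→0
  (2Δ to stable)
t=1 Δ0: s1=1 s9=1 s2=1 s6=0 s3=1 s7=0 clk=1 s4=1 s8=0 s0=1
  Δ1: clk:1→0
  (1Δ to stable)
t=2 Δ0: s1=1 s9=1 s2=1 s6=0 s3=1 s7=0 clk=0 s4=1 s8=0 s0=1
  Δ1: clk:0→1
  Δ2: s8:0→1
  Δ3: s7:0→1
  Δ4: s4:1→0
  (4Δ to stable)
t=3 Δ0: s1=1 s9=1 s2=1 s6=0 s3=1 s7=1 clk=1 s4=0 s8=1 s0=1
  Δ1: clk:1→0
  (1Δ to stable)
t=4 Δ0: s1=1 s9=1 s2=1 s6=0 s3=1 s7=1 clk=0 s4=0 s8=1 s0=1
  Δ1: clk:0→1
  Δ2: s2:1→0
  Δ3: s7:1→0
  Δ4: s4:0→1
  (4Δ to stable)
t=5 Δ0: s1=1 s9=1 s2=0 s6=0 s3=1 s7=0 clk=1 s4=1 s8=1 s0=1
  Δ1: s3:1→0, clk:1→0
  (1Δ to stable)
t=6 Δ0: s1=1 s9=1 s2=0 s6=0 s3=0 s7=0 clk=0 s4=1 s8=1 s0=1
  Δ1: clk:0→1
  Δ2: s2:0→1, s8:1→0
  (2Δ to stable)
t=7 Δ0: s1=1 s9=1 s2=1 s6=0 s3=0 s7=0 clk=1 s4=1 s8=0 s0=1
  Δ1: s3:0→1, clk:1→0
  (1Δ to stable)
t=8 Δ0: s1=1 s9=1 s2=1 s6=0 s3=1 s7=0 clk=0 s4=1 s8=0 s0=1
  Δ1: clk:0→1
  Δ2: s8:0→1
  Δ3: s7:0→1
  Δ4: s4:1→0
  (4Δ to stable)
t=9 Δ0: s1=1 s9=1 s2=1 s6=0 s3=1 s7=1 clk=1 s4=0 s8=1 s0=1
  Δ1: clk:1→0
  (1Δ to stable)
t=10 Δ0: s1=1 s9=1 s2=1 s6=0 s3=1 s7=1 clk=0 s4=0 s8=1 s0=1
  Δ1: clk:0→1
  Δ2: s2:1→0
  Δ3: s7:1→0
  Δ4: s4:0→1
  (4Δ to stable)
t=11 Δ0: s1=1 s9=1 s2=0 s6=0 s3=1 s7=0 clk=1 s4=1 s8=1 s0=1
  Δ1: s3:1→0, clk:1→0
  (1Δ to stable)
t=12 Δ0: s1=1 s9=1 s2=0 s6=0 s3=0 s7=0 clk=0 s4=1 s8=1 s0=1
  Δ1: clk:0→1
  Δ2: s2:0→1, s8:1→0
  (2Δ to stable)
t=13 Δ0: s1=1 s9=1 s2=1 s6=0 s3=0 s7=0 clk=1 s4=1 s8=0 s0=1
  Δ1: s3:0→1, clk:1→0
  (1Δ to stable)
t=14 Δ0: s1=1 s9=1 s2=1 s6=0 s3=1 s7=0 clk=0 s4=1 s8=0 s0=1
  Δ1: clk:0→1
  Δ2: s8:0→1
  Δ3: s7:0→1
  Δ4: s4:1→0
  (4Δ to stable)
t=15 Δ0: s1=1 s9=1 s2=1 s6=0 s3=1 s7=1 clk=1 s4=0 s8=1 s0=1
  Δ1: clk:1→0
  (1Δ to stable)
t=16 Δ0: s1=1 s9=1 s2=1 s6=0 s3=1 s7=1 clk=0 s4=0 s8=1 s0=1
  Δ1: clk:0→1
  Δ2: s2:1→0
  Δ3: s7:1→0
  Δ4: s4:0→1
  (4Δ to stable)
t=17 Δ0: s1=1 s9=1 s2=0 s6=0 s3=1 s7=0 clk=1 s4=1 s8=1 s0=1
  Δ1: s3:1→0, clk:1→0
  (1Δ to stable)

0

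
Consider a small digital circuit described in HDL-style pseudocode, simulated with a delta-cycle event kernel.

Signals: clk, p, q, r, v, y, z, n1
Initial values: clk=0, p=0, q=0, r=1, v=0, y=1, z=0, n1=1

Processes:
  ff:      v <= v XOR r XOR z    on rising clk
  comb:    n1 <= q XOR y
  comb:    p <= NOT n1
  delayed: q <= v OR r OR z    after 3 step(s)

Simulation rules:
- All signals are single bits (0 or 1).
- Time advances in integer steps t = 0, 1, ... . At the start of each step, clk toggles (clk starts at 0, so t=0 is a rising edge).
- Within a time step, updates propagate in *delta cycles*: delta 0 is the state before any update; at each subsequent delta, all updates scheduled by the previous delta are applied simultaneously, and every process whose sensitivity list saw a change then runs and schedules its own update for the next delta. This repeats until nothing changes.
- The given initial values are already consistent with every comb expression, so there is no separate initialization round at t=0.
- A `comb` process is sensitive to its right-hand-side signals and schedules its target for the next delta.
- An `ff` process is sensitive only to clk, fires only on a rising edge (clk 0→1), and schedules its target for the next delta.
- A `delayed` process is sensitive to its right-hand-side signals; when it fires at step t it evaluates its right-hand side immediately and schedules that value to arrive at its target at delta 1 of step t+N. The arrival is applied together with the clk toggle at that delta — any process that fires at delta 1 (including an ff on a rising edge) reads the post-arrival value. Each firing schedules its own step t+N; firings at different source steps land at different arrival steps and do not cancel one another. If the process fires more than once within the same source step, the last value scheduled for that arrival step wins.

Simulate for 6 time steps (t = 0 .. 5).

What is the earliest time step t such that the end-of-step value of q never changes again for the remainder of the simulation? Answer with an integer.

[bits: q,y,r,p,n1,z,clk,v]
t=0: Δ0=01101000 Δ1=01101010 Δ2=01101011 | 2Δ
t=1: Δ0=01101011 Δ1=01101001 | 1Δ
t=2: Δ0=01101001 Δ1=01101011 Δ2=01101010 | 2Δ
t=3: Δ0=01101010 Δ1=11101000 Δ2=11100000 Δ3=11110000 | 3Δ
t=4: Δ0=11110000 Δ1=11110010 Δ2=11110011 | 2Δ
t=5: Δ0=11110011 Δ1=11110001 | 1Δ

3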